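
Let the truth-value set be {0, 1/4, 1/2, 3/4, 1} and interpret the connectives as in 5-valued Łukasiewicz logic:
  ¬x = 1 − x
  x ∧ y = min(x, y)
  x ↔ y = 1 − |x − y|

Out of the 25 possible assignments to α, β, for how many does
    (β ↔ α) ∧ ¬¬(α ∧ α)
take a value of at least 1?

1

value 1: 1 assignment (counts)
value 3/4: 4 assignments
value 1/2: 7 assignments
value 1/4: 7 assignments
value 0: 6 assignments
So 1 of the 25 assignments meets the threshold.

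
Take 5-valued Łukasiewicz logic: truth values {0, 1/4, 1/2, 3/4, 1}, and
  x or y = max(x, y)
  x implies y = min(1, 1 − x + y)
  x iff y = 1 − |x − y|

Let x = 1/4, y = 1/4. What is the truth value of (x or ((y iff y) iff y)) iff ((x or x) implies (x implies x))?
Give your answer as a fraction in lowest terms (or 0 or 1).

1/4

y iff y = 1/4 iff 1/4 = 1
(y iff y) iff y = 1 iff 1/4 = 1/4
x or ((y iff y) iff y) = 1/4 or 1/4 = 1/4
x or x = 1/4 or 1/4 = 1/4
x implies x = 1/4 implies 1/4 = 1
(x or x) implies (x implies x) = 1/4 implies 1 = 1
(x or ((y iff y) iff y)) iff ((x or x) implies (x implies x)) = 1/4 iff 1 = 1/4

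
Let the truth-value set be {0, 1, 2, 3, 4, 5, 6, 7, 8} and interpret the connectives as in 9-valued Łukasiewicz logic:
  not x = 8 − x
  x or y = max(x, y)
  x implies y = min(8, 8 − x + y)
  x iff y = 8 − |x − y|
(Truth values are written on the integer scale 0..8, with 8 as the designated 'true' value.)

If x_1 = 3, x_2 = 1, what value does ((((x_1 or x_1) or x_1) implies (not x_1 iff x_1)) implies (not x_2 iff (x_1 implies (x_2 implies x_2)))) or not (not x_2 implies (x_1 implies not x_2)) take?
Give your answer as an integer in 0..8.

7

x_1 or x_1 = 3 or 3 = 3
(x_1 or x_1) or x_1 = 3 or 3 = 3
not x_1 = not 3 = 5
not x_1 iff x_1 = 5 iff 3 = 6
((x_1 or x_1) or x_1) implies (not x_1 iff x_1) = 3 implies 6 = 8
not x_2 = not 1 = 7
x_2 implies x_2 = 1 implies 1 = 8
x_1 implies (x_2 implies x_2) = 3 implies 8 = 8
not x_2 iff (x_1 implies (x_2 implies x_2)) = 7 iff 8 = 7
(((x_1 or x_1) or x_1) implies (not x_1 iff x_1)) implies (not x_2 iff (x_1 implies (x_2 implies x_2))) = 8 implies 7 = 7
not x_2 = not 1 = 7
not x_2 = not 1 = 7
x_1 implies not x_2 = 3 implies 7 = 8
not x_2 implies (x_1 implies not x_2) = 7 implies 8 = 8
not (not x_2 implies (x_1 implies not x_2)) = not 8 = 0
((((x_1 or x_1) or x_1) implies (not x_1 iff x_1)) implies (not x_2 iff (x_1 implies (x_2 implies x_2)))) or not (not x_2 implies (x_1 implies not x_2)) = 7 or 0 = 7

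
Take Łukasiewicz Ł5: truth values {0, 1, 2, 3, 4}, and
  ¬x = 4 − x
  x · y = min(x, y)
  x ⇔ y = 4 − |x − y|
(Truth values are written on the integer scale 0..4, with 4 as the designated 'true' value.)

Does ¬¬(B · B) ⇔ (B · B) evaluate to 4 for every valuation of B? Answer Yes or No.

Yes

B = 0 ↦ 4
B = 1 ↦ 4
B = 2 ↦ 4
B = 3 ↦ 4
B = 4 ↦ 4
Every assignment gives a value ≥ 4.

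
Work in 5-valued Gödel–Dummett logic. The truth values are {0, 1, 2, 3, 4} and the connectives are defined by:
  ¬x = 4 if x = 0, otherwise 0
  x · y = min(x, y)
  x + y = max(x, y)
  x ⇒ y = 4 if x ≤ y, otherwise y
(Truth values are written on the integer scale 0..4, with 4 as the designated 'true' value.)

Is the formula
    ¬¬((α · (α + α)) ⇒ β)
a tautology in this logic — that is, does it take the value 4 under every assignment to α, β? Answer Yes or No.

No

Counterexample: take α = 1, β = 0.
α + α = 1 + 1 = 1
α · (α + α) = 1 · 1 = 1
(α · (α + α)) ⇒ β = 1 ⇒ 0 = 0
¬((α · (α + α)) ⇒ β) = ¬0 = 4
¬¬((α · (α + α)) ⇒ β) = ¬4 = 0
This gives 0 ≠ 4.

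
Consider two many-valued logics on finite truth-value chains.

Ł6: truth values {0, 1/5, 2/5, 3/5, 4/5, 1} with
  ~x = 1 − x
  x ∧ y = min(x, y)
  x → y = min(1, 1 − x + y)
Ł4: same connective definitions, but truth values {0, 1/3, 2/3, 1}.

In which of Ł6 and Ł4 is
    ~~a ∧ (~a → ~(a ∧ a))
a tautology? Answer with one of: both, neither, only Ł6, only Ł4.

In Ł6: at a = 0 the value is 0 — not a tautology.
In Ł4: at a = 0 the value is 0 — not a tautology.

neither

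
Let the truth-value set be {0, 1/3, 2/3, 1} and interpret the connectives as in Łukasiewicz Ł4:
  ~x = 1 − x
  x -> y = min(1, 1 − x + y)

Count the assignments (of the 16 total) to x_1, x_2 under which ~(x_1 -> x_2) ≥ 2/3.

x_1 = 0, x_2 = 0 ↦ 0  <
x_1 = 0, x_2 = 1/3 ↦ 0  <
x_1 = 0, x_2 = 2/3 ↦ 0  <
x_1 = 0, x_2 = 1 ↦ 0  <
x_1 = 1/3, x_2 = 0 ↦ 1/3  <
x_1 = 1/3, x_2 = 1/3 ↦ 0  <
x_1 = 1/3, x_2 = 2/3 ↦ 0  <
x_1 = 1/3, x_2 = 1 ↦ 0  <
x_1 = 2/3, x_2 = 0 ↦ 2/3  ≥
x_1 = 2/3, x_2 = 1/3 ↦ 1/3  <
x_1 = 2/3, x_2 = 2/3 ↦ 0  <
x_1 = 2/3, x_2 = 1 ↦ 0  <
x_1 = 1, x_2 = 0 ↦ 1  ≥
x_1 = 1, x_2 = 1/3 ↦ 2/3  ≥
x_1 = 1, x_2 = 2/3 ↦ 1/3  <
x_1 = 1, x_2 = 1 ↦ 0  <
So 3 of the 16 assignments meet the threshold.

3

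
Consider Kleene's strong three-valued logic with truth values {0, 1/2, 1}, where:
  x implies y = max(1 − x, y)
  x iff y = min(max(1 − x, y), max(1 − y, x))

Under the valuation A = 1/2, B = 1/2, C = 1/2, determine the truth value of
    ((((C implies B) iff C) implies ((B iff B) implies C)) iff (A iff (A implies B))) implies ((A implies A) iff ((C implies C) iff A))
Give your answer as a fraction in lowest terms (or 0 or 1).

1/2

C implies B = 1/2 implies 1/2 = 1/2
(C implies B) iff C = 1/2 iff 1/2 = 1/2
B iff B = 1/2 iff 1/2 = 1/2
(B iff B) implies C = 1/2 implies 1/2 = 1/2
((C implies B) iff C) implies ((B iff B) implies C) = 1/2 implies 1/2 = 1/2
A implies B = 1/2 implies 1/2 = 1/2
A iff (A implies B) = 1/2 iff 1/2 = 1/2
(((C implies B) iff C) implies ((B iff B) implies C)) iff (A iff (A implies B)) = 1/2 iff 1/2 = 1/2
A implies A = 1/2 implies 1/2 = 1/2
C implies C = 1/2 implies 1/2 = 1/2
(C implies C) iff A = 1/2 iff 1/2 = 1/2
(A implies A) iff ((C implies C) iff A) = 1/2 iff 1/2 = 1/2
((((C implies B) iff C) implies ((B iff B) implies C)) iff (A iff (A implies B))) implies ((A implies A) iff ((C implies C) iff A)) = 1/2 implies 1/2 = 1/2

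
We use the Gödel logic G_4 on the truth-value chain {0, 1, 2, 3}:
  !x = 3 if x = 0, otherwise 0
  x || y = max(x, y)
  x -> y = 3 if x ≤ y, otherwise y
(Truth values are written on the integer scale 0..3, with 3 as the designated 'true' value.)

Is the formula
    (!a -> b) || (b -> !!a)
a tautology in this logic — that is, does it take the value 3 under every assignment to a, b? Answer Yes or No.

No

Counterexample: take a = 0, b = 1.
!a = !0 = 3
!a -> b = 3 -> 1 = 1
!a = !0 = 3
!!a = !3 = 0
b -> !!a = 1 -> 0 = 0
(!a -> b) || (b -> !!a) = 1 || 0 = 1
This gives 1 ≠ 3.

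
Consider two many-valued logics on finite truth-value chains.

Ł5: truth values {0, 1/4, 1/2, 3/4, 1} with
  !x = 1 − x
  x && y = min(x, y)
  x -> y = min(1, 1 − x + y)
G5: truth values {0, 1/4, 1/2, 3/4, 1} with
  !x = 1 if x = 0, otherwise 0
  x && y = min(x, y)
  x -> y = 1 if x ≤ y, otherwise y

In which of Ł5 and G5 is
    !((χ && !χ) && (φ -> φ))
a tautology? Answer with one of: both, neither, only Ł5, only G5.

In Ł5: at φ = 0, χ = 1/4 the value is 3/4 — not a tautology.
In G5: every assignment gives 1 — tautology.

only G5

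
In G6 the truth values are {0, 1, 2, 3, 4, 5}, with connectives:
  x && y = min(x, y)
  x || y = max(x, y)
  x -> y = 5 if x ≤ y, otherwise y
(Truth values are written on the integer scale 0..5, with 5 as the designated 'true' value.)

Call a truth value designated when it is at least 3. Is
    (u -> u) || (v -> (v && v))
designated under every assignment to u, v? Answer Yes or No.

At u = 4, v = 3, for instance:
u -> u = 4 -> 4 = 5
v && v = 3 && 3 = 3
v -> (v && v) = 3 -> 3 = 5
(u -> u) || (v -> (v && v)) = 5 || 5 = 5
and checking the remaining 35 assignments likewise gives ≥ 3 in every case.

Yes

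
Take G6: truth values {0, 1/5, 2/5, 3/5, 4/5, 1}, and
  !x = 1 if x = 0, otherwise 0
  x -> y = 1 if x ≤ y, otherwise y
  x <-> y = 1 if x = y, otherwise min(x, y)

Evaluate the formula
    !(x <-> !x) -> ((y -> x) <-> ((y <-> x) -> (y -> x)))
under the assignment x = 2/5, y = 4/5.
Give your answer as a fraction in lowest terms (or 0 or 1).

!x = !2/5 = 0
x <-> !x = 2/5 <-> 0 = 0
!(x <-> !x) = !0 = 1
y -> x = 4/5 -> 2/5 = 2/5
y <-> x = 4/5 <-> 2/5 = 2/5
y -> x = 4/5 -> 2/5 = 2/5
(y <-> x) -> (y -> x) = 2/5 -> 2/5 = 1
(y -> x) <-> ((y <-> x) -> (y -> x)) = 2/5 <-> 1 = 2/5
!(x <-> !x) -> ((y -> x) <-> ((y <-> x) -> (y -> x))) = 1 -> 2/5 = 2/5

2/5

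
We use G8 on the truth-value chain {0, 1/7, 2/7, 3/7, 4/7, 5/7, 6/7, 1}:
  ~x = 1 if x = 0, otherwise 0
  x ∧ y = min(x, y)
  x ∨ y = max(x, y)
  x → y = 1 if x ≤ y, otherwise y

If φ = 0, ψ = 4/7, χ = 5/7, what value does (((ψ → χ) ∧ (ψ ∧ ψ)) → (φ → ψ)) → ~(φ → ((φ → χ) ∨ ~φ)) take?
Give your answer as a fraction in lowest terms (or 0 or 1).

0

ψ → χ = 4/7 → 5/7 = 1
ψ ∧ ψ = 4/7 ∧ 4/7 = 4/7
(ψ → χ) ∧ (ψ ∧ ψ) = 1 ∧ 4/7 = 4/7
φ → ψ = 0 → 4/7 = 1
((ψ → χ) ∧ (ψ ∧ ψ)) → (φ → ψ) = 4/7 → 1 = 1
φ → χ = 0 → 5/7 = 1
~φ = ~0 = 1
(φ → χ) ∨ ~φ = 1 ∨ 1 = 1
φ → ((φ → χ) ∨ ~φ) = 0 → 1 = 1
~(φ → ((φ → χ) ∨ ~φ)) = ~1 = 0
(((ψ → χ) ∧ (ψ ∧ ψ)) → (φ → ψ)) → ~(φ → ((φ → χ) ∨ ~φ)) = 1 → 0 = 0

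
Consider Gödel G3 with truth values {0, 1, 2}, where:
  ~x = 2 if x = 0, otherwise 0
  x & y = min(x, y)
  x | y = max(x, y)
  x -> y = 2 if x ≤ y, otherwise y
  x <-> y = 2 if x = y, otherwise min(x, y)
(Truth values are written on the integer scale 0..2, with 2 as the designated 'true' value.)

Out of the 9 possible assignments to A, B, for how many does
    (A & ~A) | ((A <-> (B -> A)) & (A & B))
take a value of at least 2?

A = 0, B = 0 ↦ 0  <
A = 0, B = 1 ↦ 0  <
A = 0, B = 2 ↦ 0  <
A = 1, B = 0 ↦ 0  <
A = 1, B = 1 ↦ 1  <
A = 1, B = 2 ↦ 1  <
A = 2, B = 0 ↦ 0  <
A = 2, B = 1 ↦ 1  <
A = 2, B = 2 ↦ 2  ≥
So 1 of the 9 assignments meets the threshold.

1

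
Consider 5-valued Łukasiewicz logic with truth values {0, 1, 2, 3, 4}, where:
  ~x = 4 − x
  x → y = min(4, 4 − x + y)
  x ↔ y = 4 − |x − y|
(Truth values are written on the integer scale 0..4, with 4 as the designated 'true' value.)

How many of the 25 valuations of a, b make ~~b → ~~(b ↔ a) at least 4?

19

value 4: 19 assignments (counts)
value 3: 2 assignments
value 2: 2 assignments
value 1: 1 assignment
value 0: 1 assignment
So 19 of the 25 assignments meet the threshold.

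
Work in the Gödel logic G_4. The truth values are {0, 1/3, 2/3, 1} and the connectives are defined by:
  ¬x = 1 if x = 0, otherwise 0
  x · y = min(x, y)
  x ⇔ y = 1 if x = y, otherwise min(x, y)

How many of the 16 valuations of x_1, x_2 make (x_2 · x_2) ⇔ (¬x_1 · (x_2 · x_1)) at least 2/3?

4

x_1 = 0, x_2 = 0 ↦ 1  ≥
x_1 = 0, x_2 = 1/3 ↦ 0  <
x_1 = 0, x_2 = 2/3 ↦ 0  <
x_1 = 0, x_2 = 1 ↦ 0  <
x_1 = 1/3, x_2 = 0 ↦ 1  ≥
x_1 = 1/3, x_2 = 1/3 ↦ 0  <
x_1 = 1/3, x_2 = 2/3 ↦ 0  <
x_1 = 1/3, x_2 = 1 ↦ 0  <
x_1 = 2/3, x_2 = 0 ↦ 1  ≥
x_1 = 2/3, x_2 = 1/3 ↦ 0  <
x_1 = 2/3, x_2 = 2/3 ↦ 0  <
x_1 = 2/3, x_2 = 1 ↦ 0  <
x_1 = 1, x_2 = 0 ↦ 1  ≥
x_1 = 1, x_2 = 1/3 ↦ 0  <
x_1 = 1, x_2 = 2/3 ↦ 0  <
x_1 = 1, x_2 = 1 ↦ 0  <
So 4 of the 16 assignments meet the threshold.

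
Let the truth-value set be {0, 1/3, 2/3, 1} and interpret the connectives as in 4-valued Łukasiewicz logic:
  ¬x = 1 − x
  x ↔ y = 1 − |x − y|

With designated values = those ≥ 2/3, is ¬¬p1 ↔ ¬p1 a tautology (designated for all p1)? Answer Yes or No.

No

Counterexample: take p1 = 0.
¬p1 = ¬0 = 1
¬¬p1 = ¬1 = 0
¬p1 = ¬0 = 1
¬¬p1 ↔ ¬p1 = 0 ↔ 1 = 0
This gives 0, which is below 2/3.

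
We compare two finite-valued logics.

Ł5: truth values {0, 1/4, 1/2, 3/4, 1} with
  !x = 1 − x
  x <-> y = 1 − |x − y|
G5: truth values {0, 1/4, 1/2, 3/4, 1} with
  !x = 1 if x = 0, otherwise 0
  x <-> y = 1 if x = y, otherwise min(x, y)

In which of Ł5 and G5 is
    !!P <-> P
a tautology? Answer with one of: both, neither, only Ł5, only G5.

In Ł5: every assignment gives 1 — tautology.
In G5: at P = 1/4 the value is 1/4 — not a tautology.

only Ł5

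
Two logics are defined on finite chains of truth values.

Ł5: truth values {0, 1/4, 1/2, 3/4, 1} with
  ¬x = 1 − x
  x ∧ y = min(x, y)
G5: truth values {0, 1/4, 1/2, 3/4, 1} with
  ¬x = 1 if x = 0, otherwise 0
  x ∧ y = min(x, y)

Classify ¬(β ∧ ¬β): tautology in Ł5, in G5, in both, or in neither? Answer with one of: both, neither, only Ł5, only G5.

In Ł5: at β = 1/4 the value is 3/4 — not a tautology.
In G5: every assignment gives 1 — tautology.

only G5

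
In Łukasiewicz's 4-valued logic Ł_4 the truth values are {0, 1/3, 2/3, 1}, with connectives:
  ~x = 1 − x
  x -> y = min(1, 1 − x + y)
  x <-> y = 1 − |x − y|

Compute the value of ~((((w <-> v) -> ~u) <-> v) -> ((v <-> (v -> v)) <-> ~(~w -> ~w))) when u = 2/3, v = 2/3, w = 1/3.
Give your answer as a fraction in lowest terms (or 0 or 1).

2/3

w <-> v = 1/3 <-> 2/3 = 2/3
~u = ~2/3 = 1/3
(w <-> v) -> ~u = 2/3 -> 1/3 = 2/3
((w <-> v) -> ~u) <-> v = 2/3 <-> 2/3 = 1
v -> v = 2/3 -> 2/3 = 1
v <-> (v -> v) = 2/3 <-> 1 = 2/3
~w = ~1/3 = 2/3
~w = ~1/3 = 2/3
~w -> ~w = 2/3 -> 2/3 = 1
~(~w -> ~w) = ~1 = 0
(v <-> (v -> v)) <-> ~(~w -> ~w) = 2/3 <-> 0 = 1/3
(((w <-> v) -> ~u) <-> v) -> ((v <-> (v -> v)) <-> ~(~w -> ~w)) = 1 -> 1/3 = 1/3
~((((w <-> v) -> ~u) <-> v) -> ((v <-> (v -> v)) <-> ~(~w -> ~w))) = ~1/3 = 2/3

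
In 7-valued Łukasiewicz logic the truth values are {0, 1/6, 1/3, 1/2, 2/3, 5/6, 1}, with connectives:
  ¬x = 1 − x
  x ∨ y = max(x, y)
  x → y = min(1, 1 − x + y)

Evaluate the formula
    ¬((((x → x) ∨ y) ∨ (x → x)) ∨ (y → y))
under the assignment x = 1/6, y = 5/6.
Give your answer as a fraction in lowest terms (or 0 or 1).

x → x = 1/6 → 1/6 = 1
(x → x) ∨ y = 1 ∨ 5/6 = 1
x → x = 1/6 → 1/6 = 1
((x → x) ∨ y) ∨ (x → x) = 1 ∨ 1 = 1
y → y = 5/6 → 5/6 = 1
(((x → x) ∨ y) ∨ (x → x)) ∨ (y → y) = 1 ∨ 1 = 1
¬((((x → x) ∨ y) ∨ (x → x)) ∨ (y → y)) = ¬1 = 0

0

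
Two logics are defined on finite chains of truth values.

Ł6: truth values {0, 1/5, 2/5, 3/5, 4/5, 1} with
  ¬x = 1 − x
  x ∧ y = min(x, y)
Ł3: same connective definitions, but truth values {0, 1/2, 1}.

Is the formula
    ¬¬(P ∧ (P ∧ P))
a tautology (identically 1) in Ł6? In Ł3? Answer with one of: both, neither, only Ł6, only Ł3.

In Ł6: at P = 0 the value is 0 — not a tautology.
In Ł3: at P = 0 the value is 0 — not a tautology.

neither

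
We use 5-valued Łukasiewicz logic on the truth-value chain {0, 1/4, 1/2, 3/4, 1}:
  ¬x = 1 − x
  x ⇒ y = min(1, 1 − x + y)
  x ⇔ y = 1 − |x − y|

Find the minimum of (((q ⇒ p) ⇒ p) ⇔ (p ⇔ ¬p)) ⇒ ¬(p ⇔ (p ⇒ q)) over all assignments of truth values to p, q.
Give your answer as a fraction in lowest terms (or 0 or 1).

1/4

Take p = 3/4, q = 1/2:
q ⇒ p = 1/2 ⇒ 3/4 = 1
(q ⇒ p) ⇒ p = 1 ⇒ 3/4 = 3/4
¬p = ¬3/4 = 1/4
p ⇔ ¬p = 3/4 ⇔ 1/4 = 1/2
((q ⇒ p) ⇒ p) ⇔ (p ⇔ ¬p) = 3/4 ⇔ 1/2 = 3/4
p ⇒ q = 3/4 ⇒ 1/2 = 3/4
p ⇔ (p ⇒ q) = 3/4 ⇔ 3/4 = 1
¬(p ⇔ (p ⇒ q)) = ¬1 = 0
(((q ⇒ p) ⇒ p) ⇔ (p ⇔ ¬p)) ⇒ ¬(p ⇔ (p ⇒ q)) = 3/4 ⇒ 0 = 1/4
No assignment yields a value below 1/4, so this is the minimum.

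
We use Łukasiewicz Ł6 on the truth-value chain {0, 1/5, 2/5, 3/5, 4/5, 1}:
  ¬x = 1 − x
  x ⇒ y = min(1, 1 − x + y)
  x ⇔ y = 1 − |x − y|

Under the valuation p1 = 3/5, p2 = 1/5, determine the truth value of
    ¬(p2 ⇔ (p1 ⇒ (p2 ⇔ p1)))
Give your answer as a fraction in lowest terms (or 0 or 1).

4/5

p2 ⇔ p1 = 1/5 ⇔ 3/5 = 3/5
p1 ⇒ (p2 ⇔ p1) = 3/5 ⇒ 3/5 = 1
p2 ⇔ (p1 ⇒ (p2 ⇔ p1)) = 1/5 ⇔ 1 = 1/5
¬(p2 ⇔ (p1 ⇒ (p2 ⇔ p1))) = ¬1/5 = 4/5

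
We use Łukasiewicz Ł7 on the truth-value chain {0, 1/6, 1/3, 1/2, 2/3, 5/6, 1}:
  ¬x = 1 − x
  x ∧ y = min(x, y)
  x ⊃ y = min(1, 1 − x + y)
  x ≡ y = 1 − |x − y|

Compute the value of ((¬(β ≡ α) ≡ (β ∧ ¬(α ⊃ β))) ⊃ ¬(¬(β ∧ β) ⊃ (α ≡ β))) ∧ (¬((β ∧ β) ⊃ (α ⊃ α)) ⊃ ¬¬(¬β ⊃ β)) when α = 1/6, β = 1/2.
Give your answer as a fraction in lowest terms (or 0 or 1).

1/3

β ≡ α = 1/2 ≡ 1/6 = 2/3
¬(β ≡ α) = ¬2/3 = 1/3
α ⊃ β = 1/6 ⊃ 1/2 = 1
¬(α ⊃ β) = ¬1 = 0
β ∧ ¬(α ⊃ β) = 1/2 ∧ 0 = 0
¬(β ≡ α) ≡ (β ∧ ¬(α ⊃ β)) = 1/3 ≡ 0 = 2/3
β ∧ β = 1/2 ∧ 1/2 = 1/2
¬(β ∧ β) = ¬1/2 = 1/2
α ≡ β = 1/6 ≡ 1/2 = 2/3
¬(β ∧ β) ⊃ (α ≡ β) = 1/2 ⊃ 2/3 = 1
¬(¬(β ∧ β) ⊃ (α ≡ β)) = ¬1 = 0
(¬(β ≡ α) ≡ (β ∧ ¬(α ⊃ β))) ⊃ ¬(¬(β ∧ β) ⊃ (α ≡ β)) = 2/3 ⊃ 0 = 1/3
β ∧ β = 1/2 ∧ 1/2 = 1/2
α ⊃ α = 1/6 ⊃ 1/6 = 1
(β ∧ β) ⊃ (α ⊃ α) = 1/2 ⊃ 1 = 1
¬((β ∧ β) ⊃ (α ⊃ α)) = ¬1 = 0
¬β = ¬1/2 = 1/2
¬β ⊃ β = 1/2 ⊃ 1/2 = 1
¬(¬β ⊃ β) = ¬1 = 0
¬¬(¬β ⊃ β) = ¬0 = 1
¬((β ∧ β) ⊃ (α ⊃ α)) ⊃ ¬¬(¬β ⊃ β) = 0 ⊃ 1 = 1
((¬(β ≡ α) ≡ (β ∧ ¬(α ⊃ β))) ⊃ ¬(¬(β ∧ β) ⊃ (α ≡ β))) ∧ (¬((β ∧ β) ⊃ (α ⊃ α)) ⊃ ¬¬(¬β ⊃ β)) = 1/3 ∧ 1 = 1/3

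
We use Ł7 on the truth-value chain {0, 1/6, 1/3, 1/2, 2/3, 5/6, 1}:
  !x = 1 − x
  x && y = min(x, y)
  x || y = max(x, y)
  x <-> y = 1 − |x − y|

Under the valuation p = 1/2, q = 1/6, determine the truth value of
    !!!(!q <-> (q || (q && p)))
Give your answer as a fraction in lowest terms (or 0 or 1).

!q = !1/6 = 5/6
q && p = 1/6 && 1/2 = 1/6
q || (q && p) = 1/6 || 1/6 = 1/6
!q <-> (q || (q && p)) = 5/6 <-> 1/6 = 1/3
!(!q <-> (q || (q && p))) = !1/3 = 2/3
!!(!q <-> (q || (q && p))) = !2/3 = 1/3
!!!(!q <-> (q || (q && p))) = !1/3 = 2/3

2/3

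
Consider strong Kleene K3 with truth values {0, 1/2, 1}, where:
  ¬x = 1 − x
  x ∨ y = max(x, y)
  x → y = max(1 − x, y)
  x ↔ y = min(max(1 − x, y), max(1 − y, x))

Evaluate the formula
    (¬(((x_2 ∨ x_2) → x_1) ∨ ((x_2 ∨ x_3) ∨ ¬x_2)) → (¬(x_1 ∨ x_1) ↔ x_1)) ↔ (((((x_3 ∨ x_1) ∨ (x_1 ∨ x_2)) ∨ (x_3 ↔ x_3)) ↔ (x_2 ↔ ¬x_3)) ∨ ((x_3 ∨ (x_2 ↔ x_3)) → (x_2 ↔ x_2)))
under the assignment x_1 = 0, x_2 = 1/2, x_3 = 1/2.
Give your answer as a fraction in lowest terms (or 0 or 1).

x_2 ∨ x_2 = 1/2 ∨ 1/2 = 1/2
(x_2 ∨ x_2) → x_1 = 1/2 → 0 = 1/2
x_2 ∨ x_3 = 1/2 ∨ 1/2 = 1/2
¬x_2 = ¬1/2 = 1/2
(x_2 ∨ x_3) ∨ ¬x_2 = 1/2 ∨ 1/2 = 1/2
((x_2 ∨ x_2) → x_1) ∨ ((x_2 ∨ x_3) ∨ ¬x_2) = 1/2 ∨ 1/2 = 1/2
¬(((x_2 ∨ x_2) → x_1) ∨ ((x_2 ∨ x_3) ∨ ¬x_2)) = ¬1/2 = 1/2
x_1 ∨ x_1 = 0 ∨ 0 = 0
¬(x_1 ∨ x_1) = ¬0 = 1
¬(x_1 ∨ x_1) ↔ x_1 = 1 ↔ 0 = 0
¬(((x_2 ∨ x_2) → x_1) ∨ ((x_2 ∨ x_3) ∨ ¬x_2)) → (¬(x_1 ∨ x_1) ↔ x_1) = 1/2 → 0 = 1/2
x_3 ∨ x_1 = 1/2 ∨ 0 = 1/2
x_1 ∨ x_2 = 0 ∨ 1/2 = 1/2
(x_3 ∨ x_1) ∨ (x_1 ∨ x_2) = 1/2 ∨ 1/2 = 1/2
x_3 ↔ x_3 = 1/2 ↔ 1/2 = 1/2
((x_3 ∨ x_1) ∨ (x_1 ∨ x_2)) ∨ (x_3 ↔ x_3) = 1/2 ∨ 1/2 = 1/2
¬x_3 = ¬1/2 = 1/2
x_2 ↔ ¬x_3 = 1/2 ↔ 1/2 = 1/2
(((x_3 ∨ x_1) ∨ (x_1 ∨ x_2)) ∨ (x_3 ↔ x_3)) ↔ (x_2 ↔ ¬x_3) = 1/2 ↔ 1/2 = 1/2
x_2 ↔ x_3 = 1/2 ↔ 1/2 = 1/2
x_3 ∨ (x_2 ↔ x_3) = 1/2 ∨ 1/2 = 1/2
x_2 ↔ x_2 = 1/2 ↔ 1/2 = 1/2
(x_3 ∨ (x_2 ↔ x_3)) → (x_2 ↔ x_2) = 1/2 → 1/2 = 1/2
((((x_3 ∨ x_1) ∨ (x_1 ∨ x_2)) ∨ (x_3 ↔ x_3)) ↔ (x_2 ↔ ¬x_3)) ∨ ((x_3 ∨ (x_2 ↔ x_3)) → (x_2 ↔ x_2)) = 1/2 ∨ 1/2 = 1/2
(¬(((x_2 ∨ x_2) → x_1) ∨ ((x_2 ∨ x_3) ∨ ¬x_2)) → (¬(x_1 ∨ x_1) ↔ x_1)) ↔ (((((x_3 ∨ x_1) ∨ (x_1 ∨ x_2)) ∨ (x_3 ↔ x_3)) ↔ (x_2 ↔ ¬x_3)) ∨ ((x_3 ∨ (x_2 ↔ x_3)) → (x_2 ↔ x_2))) = 1/2 ↔ 1/2 = 1/2

1/2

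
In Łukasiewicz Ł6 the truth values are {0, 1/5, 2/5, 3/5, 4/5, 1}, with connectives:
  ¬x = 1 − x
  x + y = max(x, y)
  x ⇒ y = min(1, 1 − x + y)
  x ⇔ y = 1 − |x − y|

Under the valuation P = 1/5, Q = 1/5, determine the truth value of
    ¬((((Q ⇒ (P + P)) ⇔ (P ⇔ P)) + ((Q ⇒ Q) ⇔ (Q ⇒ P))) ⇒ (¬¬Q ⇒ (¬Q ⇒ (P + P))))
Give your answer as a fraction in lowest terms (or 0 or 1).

0

P + P = 1/5 + 1/5 = 1/5
Q ⇒ (P + P) = 1/5 ⇒ 1/5 = 1
P ⇔ P = 1/5 ⇔ 1/5 = 1
(Q ⇒ (P + P)) ⇔ (P ⇔ P) = 1 ⇔ 1 = 1
Q ⇒ Q = 1/5 ⇒ 1/5 = 1
Q ⇒ P = 1/5 ⇒ 1/5 = 1
(Q ⇒ Q) ⇔ (Q ⇒ P) = 1 ⇔ 1 = 1
((Q ⇒ (P + P)) ⇔ (P ⇔ P)) + ((Q ⇒ Q) ⇔ (Q ⇒ P)) = 1 + 1 = 1
¬Q = ¬1/5 = 4/5
¬¬Q = ¬4/5 = 1/5
¬Q = ¬1/5 = 4/5
P + P = 1/5 + 1/5 = 1/5
¬Q ⇒ (P + P) = 4/5 ⇒ 1/5 = 2/5
¬¬Q ⇒ (¬Q ⇒ (P + P)) = 1/5 ⇒ 2/5 = 1
(((Q ⇒ (P + P)) ⇔ (P ⇔ P)) + ((Q ⇒ Q) ⇔ (Q ⇒ P))) ⇒ (¬¬Q ⇒ (¬Q ⇒ (P + P))) = 1 ⇒ 1 = 1
¬((((Q ⇒ (P + P)) ⇔ (P ⇔ P)) + ((Q ⇒ Q) ⇔ (Q ⇒ P))) ⇒ (¬¬Q ⇒ (¬Q ⇒ (P + P)))) = ¬1 = 0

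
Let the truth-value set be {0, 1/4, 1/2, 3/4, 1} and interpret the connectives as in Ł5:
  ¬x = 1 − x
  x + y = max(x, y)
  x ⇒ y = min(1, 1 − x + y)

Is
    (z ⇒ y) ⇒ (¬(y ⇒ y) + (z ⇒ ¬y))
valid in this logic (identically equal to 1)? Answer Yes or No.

No

Counterexample: take y = 3/4, z = 1/2.
z ⇒ y = 1/2 ⇒ 3/4 = 1
y ⇒ y = 3/4 ⇒ 3/4 = 1
¬(y ⇒ y) = ¬1 = 0
¬y = ¬3/4 = 1/4
z ⇒ ¬y = 1/2 ⇒ 1/4 = 3/4
¬(y ⇒ y) + (z ⇒ ¬y) = 0 + 3/4 = 3/4
(z ⇒ y) ⇒ (¬(y ⇒ y) + (z ⇒ ¬y)) = 1 ⇒ 3/4 = 3/4
This gives 3/4 ≠ 1.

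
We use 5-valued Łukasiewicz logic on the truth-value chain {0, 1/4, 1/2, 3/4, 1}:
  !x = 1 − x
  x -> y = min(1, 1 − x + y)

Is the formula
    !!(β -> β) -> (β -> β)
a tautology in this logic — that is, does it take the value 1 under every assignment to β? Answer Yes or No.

β = 0 ↦ 1
β = 1/4 ↦ 1
β = 1/2 ↦ 1
β = 3/4 ↦ 1
β = 1 ↦ 1
Every assignment gives a value ≥ 1.

Yes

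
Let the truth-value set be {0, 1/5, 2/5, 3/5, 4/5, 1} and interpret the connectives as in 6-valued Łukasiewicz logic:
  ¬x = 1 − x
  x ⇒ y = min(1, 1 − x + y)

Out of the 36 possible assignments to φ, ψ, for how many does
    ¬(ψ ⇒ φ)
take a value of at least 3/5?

6

value 1: 1 assignment (counts)
value 4/5: 2 assignments (counts)
value 3/5: 3 assignments (counts)
value 2/5: 4 assignments
value 1/5: 5 assignments
value 0: 21 assignments
So 6 of the 36 assignments meet the threshold.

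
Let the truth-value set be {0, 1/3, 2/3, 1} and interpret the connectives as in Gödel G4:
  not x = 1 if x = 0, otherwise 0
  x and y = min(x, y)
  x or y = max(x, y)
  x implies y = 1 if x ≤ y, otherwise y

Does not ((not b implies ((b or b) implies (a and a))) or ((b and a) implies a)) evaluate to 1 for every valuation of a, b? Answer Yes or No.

No

Counterexample: take a = 0, b = 0.
not b = not 0 = 1
b or b = 0 or 0 = 0
a and a = 0 and 0 = 0
(b or b) implies (a and a) = 0 implies 0 = 1
not b implies ((b or b) implies (a and a)) = 1 implies 1 = 1
b and a = 0 and 0 = 0
(b and a) implies a = 0 implies 0 = 1
(not b implies ((b or b) implies (a and a))) or ((b and a) implies a) = 1 or 1 = 1
not ((not b implies ((b or b) implies (a and a))) or ((b and a) implies a)) = not 1 = 0
This gives 0 ≠ 1.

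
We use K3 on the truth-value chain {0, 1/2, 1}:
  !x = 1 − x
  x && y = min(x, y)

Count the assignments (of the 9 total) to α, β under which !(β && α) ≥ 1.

5

α = 0, β = 0 ↦ 1  ≥
α = 0, β = 1/2 ↦ 1  ≥
α = 0, β = 1 ↦ 1  ≥
α = 1/2, β = 0 ↦ 1  ≥
α = 1/2, β = 1/2 ↦ 1/2  <
α = 1/2, β = 1 ↦ 1/2  <
α = 1, β = 0 ↦ 1  ≥
α = 1, β = 1/2 ↦ 1/2  <
α = 1, β = 1 ↦ 0  <
So 5 of the 9 assignments meet the threshold.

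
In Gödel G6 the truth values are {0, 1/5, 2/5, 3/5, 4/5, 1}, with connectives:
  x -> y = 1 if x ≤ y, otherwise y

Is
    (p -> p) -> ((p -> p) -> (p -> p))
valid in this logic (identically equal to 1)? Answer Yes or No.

p = 0 ↦ 1
p = 1/5 ↦ 1
p = 2/5 ↦ 1
p = 3/5 ↦ 1
p = 4/5 ↦ 1
p = 1 ↦ 1
Every assignment gives a value ≥ 1.

Yes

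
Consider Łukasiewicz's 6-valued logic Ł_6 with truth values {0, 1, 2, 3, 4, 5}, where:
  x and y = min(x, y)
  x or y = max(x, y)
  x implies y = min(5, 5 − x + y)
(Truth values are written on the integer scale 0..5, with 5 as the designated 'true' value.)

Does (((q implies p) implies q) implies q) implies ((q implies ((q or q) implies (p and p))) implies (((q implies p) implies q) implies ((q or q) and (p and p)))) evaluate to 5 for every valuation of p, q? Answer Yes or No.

No

Counterexample: take p = 0, q = 1.
q implies p = 1 implies 0 = 4
(q implies p) implies q = 4 implies 1 = 2
((q implies p) implies q) implies q = 2 implies 1 = 4
q or q = 1 or 1 = 1
p and p = 0 and 0 = 0
(q or q) implies (p and p) = 1 implies 0 = 4
q implies ((q or q) implies (p and p)) = 1 implies 4 = 5
q implies p = 1 implies 0 = 4
(q implies p) implies q = 4 implies 1 = 2
q or q = 1 or 1 = 1
p and p = 0 and 0 = 0
(q or q) and (p and p) = 1 and 0 = 0
((q implies p) implies q) implies ((q or q) and (p and p)) = 2 implies 0 = 3
(q implies ((q or q) implies (p and p))) implies (((q implies p) implies q) implies ((q or q) and (p and p))) = 5 implies 3 = 3
(((q implies p) implies q) implies q) implies ((q implies ((q or q) implies (p and p))) implies (((q implies p) implies q) implies ((q or q) and (p and p)))) = 4 implies 3 = 4
This gives 4 ≠ 5.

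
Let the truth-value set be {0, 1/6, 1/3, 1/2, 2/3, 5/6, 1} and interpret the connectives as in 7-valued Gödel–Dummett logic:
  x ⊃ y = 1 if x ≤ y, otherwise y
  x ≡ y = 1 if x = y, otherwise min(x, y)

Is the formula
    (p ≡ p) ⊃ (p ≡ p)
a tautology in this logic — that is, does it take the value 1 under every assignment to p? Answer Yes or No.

Yes

p = 0 ↦ 1
p = 1/6 ↦ 1
p = 1/3 ↦ 1
p = 1/2 ↦ 1
p = 2/3 ↦ 1
p = 5/6 ↦ 1
p = 1 ↦ 1
Every assignment gives a value ≥ 1.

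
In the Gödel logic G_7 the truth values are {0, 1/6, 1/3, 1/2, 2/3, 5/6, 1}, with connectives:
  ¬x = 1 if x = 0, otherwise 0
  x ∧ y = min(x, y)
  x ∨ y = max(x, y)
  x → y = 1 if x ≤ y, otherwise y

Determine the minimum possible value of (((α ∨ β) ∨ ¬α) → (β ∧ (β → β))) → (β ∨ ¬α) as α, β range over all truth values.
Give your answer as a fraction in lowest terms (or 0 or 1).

1/6

Take α = 1/6, β = 1/6:
α ∨ β = 1/6 ∨ 1/6 = 1/6
¬α = ¬1/6 = 0
(α ∨ β) ∨ ¬α = 1/6 ∨ 0 = 1/6
β → β = 1/6 → 1/6 = 1
β ∧ (β → β) = 1/6 ∧ 1 = 1/6
((α ∨ β) ∨ ¬α) → (β ∧ (β → β)) = 1/6 → 1/6 = 1
¬α = ¬1/6 = 0
β ∨ ¬α = 1/6 ∨ 0 = 1/6
(((α ∨ β) ∨ ¬α) → (β ∧ (β → β))) → (β ∨ ¬α) = 1 → 1/6 = 1/6
No assignment yields a value below 1/6, so this is the minimum.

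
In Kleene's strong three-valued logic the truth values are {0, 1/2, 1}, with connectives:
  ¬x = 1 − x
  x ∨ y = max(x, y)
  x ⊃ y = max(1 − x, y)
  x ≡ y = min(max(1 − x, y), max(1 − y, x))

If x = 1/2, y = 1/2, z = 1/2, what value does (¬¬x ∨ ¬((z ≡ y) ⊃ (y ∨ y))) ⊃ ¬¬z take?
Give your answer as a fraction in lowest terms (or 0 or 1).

1/2

¬x = ¬1/2 = 1/2
¬¬x = ¬1/2 = 1/2
z ≡ y = 1/2 ≡ 1/2 = 1/2
y ∨ y = 1/2 ∨ 1/2 = 1/2
(z ≡ y) ⊃ (y ∨ y) = 1/2 ⊃ 1/2 = 1/2
¬((z ≡ y) ⊃ (y ∨ y)) = ¬1/2 = 1/2
¬¬x ∨ ¬((z ≡ y) ⊃ (y ∨ y)) = 1/2 ∨ 1/2 = 1/2
¬z = ¬1/2 = 1/2
¬¬z = ¬1/2 = 1/2
(¬¬x ∨ ¬((z ≡ y) ⊃ (y ∨ y))) ⊃ ¬¬z = 1/2 ⊃ 1/2 = 1/2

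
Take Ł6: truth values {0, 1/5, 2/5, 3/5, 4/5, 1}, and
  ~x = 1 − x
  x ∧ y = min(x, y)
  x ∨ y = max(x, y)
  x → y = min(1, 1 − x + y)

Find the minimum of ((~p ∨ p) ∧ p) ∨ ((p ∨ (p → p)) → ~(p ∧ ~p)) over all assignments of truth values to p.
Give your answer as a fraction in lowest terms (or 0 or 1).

Take p = 2/5:
~p = ~2/5 = 3/5
~p ∨ p = 3/5 ∨ 2/5 = 3/5
(~p ∨ p) ∧ p = 3/5 ∧ 2/5 = 2/5
p → p = 2/5 → 2/5 = 1
p ∨ (p → p) = 2/5 ∨ 1 = 1
~p = ~2/5 = 3/5
p ∧ ~p = 2/5 ∧ 3/5 = 2/5
~(p ∧ ~p) = ~2/5 = 3/5
(p ∨ (p → p)) → ~(p ∧ ~p) = 1 → 3/5 = 3/5
((~p ∨ p) ∧ p) ∨ ((p ∨ (p → p)) → ~(p ∧ ~p)) = 2/5 ∨ 3/5 = 3/5
No assignment yields a value below 3/5, so this is the minimum.

3/5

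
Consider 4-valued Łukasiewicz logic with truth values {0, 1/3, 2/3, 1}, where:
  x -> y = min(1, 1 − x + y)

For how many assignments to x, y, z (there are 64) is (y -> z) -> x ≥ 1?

26

value 1: 26 assignments (counts)
value 2/3: 15 assignments
value 1/3: 13 assignments
value 0: 10 assignments
So 26 of the 64 assignments meet the threshold.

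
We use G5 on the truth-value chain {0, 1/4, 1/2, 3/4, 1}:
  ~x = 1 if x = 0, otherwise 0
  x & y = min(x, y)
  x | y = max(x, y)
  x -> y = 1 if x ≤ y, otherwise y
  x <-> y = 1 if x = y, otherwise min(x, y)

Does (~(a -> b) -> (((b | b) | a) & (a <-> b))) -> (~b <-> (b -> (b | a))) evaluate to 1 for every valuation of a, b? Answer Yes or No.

Counterexample: take a = 0, b = 1/4.
a -> b = 0 -> 1/4 = 1
~(a -> b) = ~1 = 0
b | b = 1/4 | 1/4 = 1/4
(b | b) | a = 1/4 | 0 = 1/4
a <-> b = 0 <-> 1/4 = 0
((b | b) | a) & (a <-> b) = 1/4 & 0 = 0
~(a -> b) -> (((b | b) | a) & (a <-> b)) = 0 -> 0 = 1
~b = ~1/4 = 0
b | a = 1/4 | 0 = 1/4
b -> (b | a) = 1/4 -> 1/4 = 1
~b <-> (b -> (b | a)) = 0 <-> 1 = 0
(~(a -> b) -> (((b | b) | a) & (a <-> b))) -> (~b <-> (b -> (b | a))) = 1 -> 0 = 0
This gives 0 ≠ 1.

No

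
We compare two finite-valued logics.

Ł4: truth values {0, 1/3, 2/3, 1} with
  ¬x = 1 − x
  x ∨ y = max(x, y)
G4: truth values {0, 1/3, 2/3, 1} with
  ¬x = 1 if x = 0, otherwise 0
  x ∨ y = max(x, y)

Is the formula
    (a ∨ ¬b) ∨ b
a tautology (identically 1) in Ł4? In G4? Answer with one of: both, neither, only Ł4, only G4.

In Ł4: at a = 0, b = 1/3 the value is 2/3 — not a tautology.
In G4: at a = 0, b = 1/3 the value is 1/3 — not a tautology.

neither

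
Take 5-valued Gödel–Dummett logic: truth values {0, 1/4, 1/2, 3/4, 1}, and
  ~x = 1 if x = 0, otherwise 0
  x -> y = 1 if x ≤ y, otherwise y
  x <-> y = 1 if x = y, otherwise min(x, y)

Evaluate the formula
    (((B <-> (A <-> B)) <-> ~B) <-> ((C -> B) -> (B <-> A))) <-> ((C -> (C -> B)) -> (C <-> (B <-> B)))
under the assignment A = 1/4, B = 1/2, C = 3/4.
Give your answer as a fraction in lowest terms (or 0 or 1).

0

A <-> B = 1/4 <-> 1/2 = 1/4
B <-> (A <-> B) = 1/2 <-> 1/4 = 1/4
~B = ~1/2 = 0
(B <-> (A <-> B)) <-> ~B = 1/4 <-> 0 = 0
C -> B = 3/4 -> 1/2 = 1/2
B <-> A = 1/2 <-> 1/4 = 1/4
(C -> B) -> (B <-> A) = 1/2 -> 1/4 = 1/4
((B <-> (A <-> B)) <-> ~B) <-> ((C -> B) -> (B <-> A)) = 0 <-> 1/4 = 0
C -> B = 3/4 -> 1/2 = 1/2
C -> (C -> B) = 3/4 -> 1/2 = 1/2
B <-> B = 1/2 <-> 1/2 = 1
C <-> (B <-> B) = 3/4 <-> 1 = 3/4
(C -> (C -> B)) -> (C <-> (B <-> B)) = 1/2 -> 3/4 = 1
(((B <-> (A <-> B)) <-> ~B) <-> ((C -> B) -> (B <-> A))) <-> ((C -> (C -> B)) -> (C <-> (B <-> B))) = 0 <-> 1 = 0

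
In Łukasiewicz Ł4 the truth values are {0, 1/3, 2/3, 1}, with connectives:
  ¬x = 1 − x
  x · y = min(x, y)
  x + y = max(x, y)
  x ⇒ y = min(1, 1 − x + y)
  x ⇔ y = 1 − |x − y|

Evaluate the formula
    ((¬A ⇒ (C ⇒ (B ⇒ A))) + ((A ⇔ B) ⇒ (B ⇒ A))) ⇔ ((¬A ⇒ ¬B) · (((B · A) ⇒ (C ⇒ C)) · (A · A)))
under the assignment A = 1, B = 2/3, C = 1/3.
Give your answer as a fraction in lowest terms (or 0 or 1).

1

¬A = ¬1 = 0
B ⇒ A = 2/3 ⇒ 1 = 1
C ⇒ (B ⇒ A) = 1/3 ⇒ 1 = 1
¬A ⇒ (C ⇒ (B ⇒ A)) = 0 ⇒ 1 = 1
A ⇔ B = 1 ⇔ 2/3 = 2/3
B ⇒ A = 2/3 ⇒ 1 = 1
(A ⇔ B) ⇒ (B ⇒ A) = 2/3 ⇒ 1 = 1
(¬A ⇒ (C ⇒ (B ⇒ A))) + ((A ⇔ B) ⇒ (B ⇒ A)) = 1 + 1 = 1
¬A = ¬1 = 0
¬B = ¬2/3 = 1/3
¬A ⇒ ¬B = 0 ⇒ 1/3 = 1
B · A = 2/3 · 1 = 2/3
C ⇒ C = 1/3 ⇒ 1/3 = 1
(B · A) ⇒ (C ⇒ C) = 2/3 ⇒ 1 = 1
A · A = 1 · 1 = 1
((B · A) ⇒ (C ⇒ C)) · (A · A) = 1 · 1 = 1
(¬A ⇒ ¬B) · (((B · A) ⇒ (C ⇒ C)) · (A · A)) = 1 · 1 = 1
((¬A ⇒ (C ⇒ (B ⇒ A))) + ((A ⇔ B) ⇒ (B ⇒ A))) ⇔ ((¬A ⇒ ¬B) · (((B · A) ⇒ (C ⇒ C)) · (A · A))) = 1 ⇔ 1 = 1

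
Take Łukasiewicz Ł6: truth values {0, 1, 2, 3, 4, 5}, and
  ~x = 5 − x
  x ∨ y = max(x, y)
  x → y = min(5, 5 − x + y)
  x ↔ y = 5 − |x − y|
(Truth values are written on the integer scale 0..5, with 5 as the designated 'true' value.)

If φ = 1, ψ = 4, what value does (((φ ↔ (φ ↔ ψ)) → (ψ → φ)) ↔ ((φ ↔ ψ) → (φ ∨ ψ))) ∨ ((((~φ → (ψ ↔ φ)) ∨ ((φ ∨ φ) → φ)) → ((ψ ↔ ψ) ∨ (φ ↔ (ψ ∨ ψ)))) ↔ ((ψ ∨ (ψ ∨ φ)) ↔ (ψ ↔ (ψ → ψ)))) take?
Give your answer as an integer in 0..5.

5

φ ↔ ψ = 1 ↔ 4 = 2
φ ↔ (φ ↔ ψ) = 1 ↔ 2 = 4
ψ → φ = 4 → 1 = 2
(φ ↔ (φ ↔ ψ)) → (ψ → φ) = 4 → 2 = 3
φ ↔ ψ = 1 ↔ 4 = 2
φ ∨ ψ = 1 ∨ 4 = 4
(φ ↔ ψ) → (φ ∨ ψ) = 2 → 4 = 5
((φ ↔ (φ ↔ ψ)) → (ψ → φ)) ↔ ((φ ↔ ψ) → (φ ∨ ψ)) = 3 ↔ 5 = 3
~φ = ~1 = 4
ψ ↔ φ = 4 ↔ 1 = 2
~φ → (ψ ↔ φ) = 4 → 2 = 3
φ ∨ φ = 1 ∨ 1 = 1
(φ ∨ φ) → φ = 1 → 1 = 5
(~φ → (ψ ↔ φ)) ∨ ((φ ∨ φ) → φ) = 3 ∨ 5 = 5
ψ ↔ ψ = 4 ↔ 4 = 5
ψ ∨ ψ = 4 ∨ 4 = 4
φ ↔ (ψ ∨ ψ) = 1 ↔ 4 = 2
(ψ ↔ ψ) ∨ (φ ↔ (ψ ∨ ψ)) = 5 ∨ 2 = 5
((~φ → (ψ ↔ φ)) ∨ ((φ ∨ φ) → φ)) → ((ψ ↔ ψ) ∨ (φ ↔ (ψ ∨ ψ))) = 5 → 5 = 5
ψ ∨ φ = 4 ∨ 1 = 4
ψ ∨ (ψ ∨ φ) = 4 ∨ 4 = 4
ψ → ψ = 4 → 4 = 5
ψ ↔ (ψ → ψ) = 4 ↔ 5 = 4
(ψ ∨ (ψ ∨ φ)) ↔ (ψ ↔ (ψ → ψ)) = 4 ↔ 4 = 5
(((~φ → (ψ ↔ φ)) ∨ ((φ ∨ φ) → φ)) → ((ψ ↔ ψ) ∨ (φ ↔ (ψ ∨ ψ)))) ↔ ((ψ ∨ (ψ ∨ φ)) ↔ (ψ ↔ (ψ → ψ))) = 5 ↔ 5 = 5
(((φ ↔ (φ ↔ ψ)) → (ψ → φ)) ↔ ((φ ↔ ψ) → (φ ∨ ψ))) ∨ ((((~φ → (ψ ↔ φ)) ∨ ((φ ∨ φ) → φ)) → ((ψ ↔ ψ) ∨ (φ ↔ (ψ ∨ ψ)))) ↔ ((ψ ∨ (ψ ∨ φ)) ↔ (ψ ↔ (ψ → ψ)))) = 3 ∨ 5 = 5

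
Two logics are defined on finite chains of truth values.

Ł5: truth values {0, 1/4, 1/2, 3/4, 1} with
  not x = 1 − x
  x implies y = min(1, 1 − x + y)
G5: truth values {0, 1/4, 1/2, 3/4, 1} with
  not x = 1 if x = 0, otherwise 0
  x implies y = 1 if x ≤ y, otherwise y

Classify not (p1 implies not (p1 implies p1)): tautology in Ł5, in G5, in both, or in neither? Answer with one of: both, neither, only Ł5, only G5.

neither

In Ł5: at p1 = 0 the value is 0 — not a tautology.
In G5: at p1 = 0 the value is 0 — not a tautology.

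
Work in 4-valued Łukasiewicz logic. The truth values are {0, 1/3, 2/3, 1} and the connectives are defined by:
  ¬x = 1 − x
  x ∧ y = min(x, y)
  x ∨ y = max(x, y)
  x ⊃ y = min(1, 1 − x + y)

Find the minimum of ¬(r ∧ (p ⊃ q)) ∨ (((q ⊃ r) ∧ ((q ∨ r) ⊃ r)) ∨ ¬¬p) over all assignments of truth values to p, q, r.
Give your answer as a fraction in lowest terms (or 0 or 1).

Take p = 0, q = 2/3, r = 1/3:
p ⊃ q = 0 ⊃ 2/3 = 1
r ∧ (p ⊃ q) = 1/3 ∧ 1 = 1/3
¬(r ∧ (p ⊃ q)) = ¬1/3 = 2/3
q ⊃ r = 2/3 ⊃ 1/3 = 2/3
q ∨ r = 2/3 ∨ 1/3 = 2/3
(q ∨ r) ⊃ r = 2/3 ⊃ 1/3 = 2/3
(q ⊃ r) ∧ ((q ∨ r) ⊃ r) = 2/3 ∧ 2/3 = 2/3
¬p = ¬0 = 1
¬¬p = ¬1 = 0
((q ⊃ r) ∧ ((q ∨ r) ⊃ r)) ∨ ¬¬p = 2/3 ∨ 0 = 2/3
¬(r ∧ (p ⊃ q)) ∨ (((q ⊃ r) ∧ ((q ∨ r) ⊃ r)) ∨ ¬¬p) = 2/3 ∨ 2/3 = 2/3
No assignment yields a value below 2/3, so this is the minimum.

2/3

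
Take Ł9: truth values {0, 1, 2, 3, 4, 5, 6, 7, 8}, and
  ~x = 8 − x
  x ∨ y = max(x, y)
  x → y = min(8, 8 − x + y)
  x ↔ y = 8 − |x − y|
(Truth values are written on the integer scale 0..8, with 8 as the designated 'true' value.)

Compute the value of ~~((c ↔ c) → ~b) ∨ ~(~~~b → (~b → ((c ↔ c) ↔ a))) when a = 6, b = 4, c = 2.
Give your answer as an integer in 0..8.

c ↔ c = 2 ↔ 2 = 8
~b = ~4 = 4
(c ↔ c) → ~b = 8 → 4 = 4
~((c ↔ c) → ~b) = ~4 = 4
~~((c ↔ c) → ~b) = ~4 = 4
~b = ~4 = 4
~~b = ~4 = 4
~~~b = ~4 = 4
~b = ~4 = 4
c ↔ c = 2 ↔ 2 = 8
(c ↔ c) ↔ a = 8 ↔ 6 = 6
~b → ((c ↔ c) ↔ a) = 4 → 6 = 8
~~~b → (~b → ((c ↔ c) ↔ a)) = 4 → 8 = 8
~(~~~b → (~b → ((c ↔ c) ↔ a))) = ~8 = 0
~~((c ↔ c) → ~b) ∨ ~(~~~b → (~b → ((c ↔ c) ↔ a))) = 4 ∨ 0 = 4

4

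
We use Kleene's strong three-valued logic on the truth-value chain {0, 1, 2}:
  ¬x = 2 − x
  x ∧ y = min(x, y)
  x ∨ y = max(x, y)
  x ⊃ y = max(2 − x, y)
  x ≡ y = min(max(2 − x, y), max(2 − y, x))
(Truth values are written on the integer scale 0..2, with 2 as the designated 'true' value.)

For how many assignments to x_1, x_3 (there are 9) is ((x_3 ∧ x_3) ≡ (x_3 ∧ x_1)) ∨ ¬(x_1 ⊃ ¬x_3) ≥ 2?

4

x_1 = 0, x_3 = 0 ↦ 2  ≥
x_1 = 0, x_3 = 1 ↦ 1  <
x_1 = 0, x_3 = 2 ↦ 0  <
x_1 = 1, x_3 = 0 ↦ 2  ≥
x_1 = 1, x_3 = 1 ↦ 1  <
x_1 = 1, x_3 = 2 ↦ 1  <
x_1 = 2, x_3 = 0 ↦ 2  ≥
x_1 = 2, x_3 = 1 ↦ 1  <
x_1 = 2, x_3 = 2 ↦ 2  ≥
So 4 of the 9 assignments meet the threshold.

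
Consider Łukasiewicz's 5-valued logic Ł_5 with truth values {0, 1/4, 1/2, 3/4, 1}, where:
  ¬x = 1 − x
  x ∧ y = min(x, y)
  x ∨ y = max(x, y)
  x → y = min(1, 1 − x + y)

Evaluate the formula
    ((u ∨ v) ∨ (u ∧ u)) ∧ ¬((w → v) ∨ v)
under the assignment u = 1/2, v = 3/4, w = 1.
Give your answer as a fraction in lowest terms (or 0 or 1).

1/4

u ∨ v = 1/2 ∨ 3/4 = 3/4
u ∧ u = 1/2 ∧ 1/2 = 1/2
(u ∨ v) ∨ (u ∧ u) = 3/4 ∨ 1/2 = 3/4
w → v = 1 → 3/4 = 3/4
(w → v) ∨ v = 3/4 ∨ 3/4 = 3/4
¬((w → v) ∨ v) = ¬3/4 = 1/4
((u ∨ v) ∨ (u ∧ u)) ∧ ¬((w → v) ∨ v) = 3/4 ∧ 1/4 = 1/4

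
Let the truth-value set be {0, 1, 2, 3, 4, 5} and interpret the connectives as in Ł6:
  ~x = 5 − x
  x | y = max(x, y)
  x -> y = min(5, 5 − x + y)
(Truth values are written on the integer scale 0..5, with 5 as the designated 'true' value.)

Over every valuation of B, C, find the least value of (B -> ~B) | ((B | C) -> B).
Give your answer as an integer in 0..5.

4

Take B = 3, C = 4:
~B = ~3 = 2
B -> ~B = 3 -> 2 = 4
B | C = 3 | 4 = 4
(B | C) -> B = 4 -> 3 = 4
(B -> ~B) | ((B | C) -> B) = 4 | 4 = 4
No assignment yields a value below 4, so this is the minimum.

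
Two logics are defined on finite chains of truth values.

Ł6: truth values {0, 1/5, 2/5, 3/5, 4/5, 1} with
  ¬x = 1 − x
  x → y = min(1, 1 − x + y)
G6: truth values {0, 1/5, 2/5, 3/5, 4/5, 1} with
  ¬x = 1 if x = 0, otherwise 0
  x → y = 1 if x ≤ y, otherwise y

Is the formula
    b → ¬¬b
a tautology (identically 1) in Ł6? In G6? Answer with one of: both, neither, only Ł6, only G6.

both

In Ł6: every assignment gives 1 — tautology.
In G6: every assignment gives 1 — tautology.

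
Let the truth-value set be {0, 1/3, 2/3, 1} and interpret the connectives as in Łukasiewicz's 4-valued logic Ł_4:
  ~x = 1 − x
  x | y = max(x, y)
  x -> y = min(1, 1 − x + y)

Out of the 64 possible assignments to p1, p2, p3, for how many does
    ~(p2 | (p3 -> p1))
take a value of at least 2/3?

6

value 1: 1 assignment (counts)
value 2/3: 5 assignments (counts)
value 1/3: 12 assignments
value 0: 46 assignments
So 6 of the 64 assignments meet the threshold.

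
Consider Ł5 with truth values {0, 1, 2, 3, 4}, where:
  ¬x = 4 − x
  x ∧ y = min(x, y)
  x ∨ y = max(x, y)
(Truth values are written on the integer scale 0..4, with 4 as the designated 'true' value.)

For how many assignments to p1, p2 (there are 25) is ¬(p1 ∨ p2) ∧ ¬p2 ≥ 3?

value 4: 1 assignment (counts)
value 3: 3 assignments (counts)
value 2: 5 assignments
value 1: 7 assignments
value 0: 9 assignments
So 4 of the 25 assignments meet the threshold.

4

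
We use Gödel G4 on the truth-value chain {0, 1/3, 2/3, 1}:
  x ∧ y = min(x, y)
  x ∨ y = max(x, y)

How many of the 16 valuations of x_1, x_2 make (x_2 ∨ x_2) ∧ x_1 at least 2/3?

4

x_1 = 0, x_2 = 0 ↦ 0  <
x_1 = 0, x_2 = 1/3 ↦ 0  <
x_1 = 0, x_2 = 2/3 ↦ 0  <
x_1 = 0, x_2 = 1 ↦ 0  <
x_1 = 1/3, x_2 = 0 ↦ 0  <
x_1 = 1/3, x_2 = 1/3 ↦ 1/3  <
x_1 = 1/3, x_2 = 2/3 ↦ 1/3  <
x_1 = 1/3, x_2 = 1 ↦ 1/3  <
x_1 = 2/3, x_2 = 0 ↦ 0  <
x_1 = 2/3, x_2 = 1/3 ↦ 1/3  <
x_1 = 2/3, x_2 = 2/3 ↦ 2/3  ≥
x_1 = 2/3, x_2 = 1 ↦ 2/3  ≥
x_1 = 1, x_2 = 0 ↦ 0  <
x_1 = 1, x_2 = 1/3 ↦ 1/3  <
x_1 = 1, x_2 = 2/3 ↦ 2/3  ≥
x_1 = 1, x_2 = 1 ↦ 1  ≥
So 4 of the 16 assignments meet the threshold.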